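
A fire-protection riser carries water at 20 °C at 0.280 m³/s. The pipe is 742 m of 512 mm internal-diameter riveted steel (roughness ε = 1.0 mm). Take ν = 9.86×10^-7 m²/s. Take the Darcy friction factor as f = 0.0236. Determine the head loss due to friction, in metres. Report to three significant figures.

h_f ≈ 3.22 m

V = 4Q/(πD²) = 4·0.280/(π·0.512²) = 1.360 m/s
h_f = f(L/D)V²/(2g) = 0.02360·(742/0.512)·1.360²/(2·9.81) = 3.224 m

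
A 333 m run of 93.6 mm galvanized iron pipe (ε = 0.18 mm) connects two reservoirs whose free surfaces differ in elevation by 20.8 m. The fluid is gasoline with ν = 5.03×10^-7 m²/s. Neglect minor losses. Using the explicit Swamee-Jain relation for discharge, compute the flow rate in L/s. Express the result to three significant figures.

Swamee-Jain (Type II): Q = -0.965·√(gD⁵h_f/L)·ln[ε/(3.7D) + √(3.17ν²L/(gD³h_f))]
√(gD⁵h_f/L) = √(9.81·0.0936⁵·20.8/333) = 0.002098
ε/(3.7D) = 5.20×10^-4; √(3.17ν²L/(gD³h_f)) = 4.00×10^-5
Q = -0.965·0.002098·ln(5.597×10^-4) = 0.01516 m³/s
Check: V = 2.20 m/s, Re = 4.10×10^5, f = 0.02376, h_f = 20.9 m ≈ 20.8 m ✓

Q ≈ 15.2 L/s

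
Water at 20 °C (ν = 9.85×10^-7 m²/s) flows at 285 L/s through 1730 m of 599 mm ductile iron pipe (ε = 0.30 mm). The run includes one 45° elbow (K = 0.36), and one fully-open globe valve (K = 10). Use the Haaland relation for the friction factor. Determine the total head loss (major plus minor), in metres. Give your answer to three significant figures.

V = 4Q/(πD²) = 1.011 m/s; V²/2g = 0.05213 m
Re = 6.15×10^5, ε/D = 5.01×10^-4 → f = 0.01744 (Haaland)
Major: h_f = f(L/D)·V²/2g = 0.01744·2888·0.05213 = 2.625 m
Minor: ΣK = 10.4; h_m = ΣK·V²/2g = 0.5401 m
Total H_L = 2.625 + 0.5401 = 3.165 m

H_L ≈ 3.17 m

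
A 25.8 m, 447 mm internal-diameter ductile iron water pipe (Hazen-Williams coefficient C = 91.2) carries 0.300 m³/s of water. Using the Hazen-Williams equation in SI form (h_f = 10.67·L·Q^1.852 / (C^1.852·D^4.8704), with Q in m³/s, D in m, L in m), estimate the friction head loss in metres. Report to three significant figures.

h_f ≈ 0.350 m

h_f = 10.67·25.8·0.300^1.852 / (91.2^1.852·0.447^4.8704) = 0.3505 m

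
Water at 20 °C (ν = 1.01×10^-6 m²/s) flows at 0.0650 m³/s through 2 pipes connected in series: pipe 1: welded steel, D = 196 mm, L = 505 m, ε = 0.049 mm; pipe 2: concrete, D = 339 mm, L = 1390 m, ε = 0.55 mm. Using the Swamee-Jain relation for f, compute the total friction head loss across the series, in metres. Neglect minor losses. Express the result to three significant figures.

Pipe 1: V = 2.154 m/s, Re = 4.18×10^5, ε/D = 2.50×10^-4, f = 0.01619, h_1 = f(L/D)V²/2g = 9.869 m
Pipe 2: V = 0.7202 m/s, Re = 2.42×10^5, ε/D = 0.00162, f = 0.02319, h_2 = f(L/D)V²/2g = 2.513 m
Series → Q common, losses add: H = Σh = 12.38 m

H ≈ 12.4 m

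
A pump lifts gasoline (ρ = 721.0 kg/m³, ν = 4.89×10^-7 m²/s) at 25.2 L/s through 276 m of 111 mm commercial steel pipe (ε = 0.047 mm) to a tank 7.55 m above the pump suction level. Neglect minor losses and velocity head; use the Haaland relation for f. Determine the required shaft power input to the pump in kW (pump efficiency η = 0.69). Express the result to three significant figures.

V = 4Q/(πD²) = 2.604 m/s; Re = 5.91×10^5; ε/D = 4.23×10^-4; f = 0.01694
h_f = f(L/D)V²/2g = 14.56 m
Total head H = z + h_f = 7.55 + 14.56 = 22.11 m
P_hyd = ρgQH = 721.0·9.81·0.0252·22.11 = 3.940 kW
P_shaft = P_hyd/η = 3.940/0.69 = 5.710 kW

P_shaft ≈ 5.71 kW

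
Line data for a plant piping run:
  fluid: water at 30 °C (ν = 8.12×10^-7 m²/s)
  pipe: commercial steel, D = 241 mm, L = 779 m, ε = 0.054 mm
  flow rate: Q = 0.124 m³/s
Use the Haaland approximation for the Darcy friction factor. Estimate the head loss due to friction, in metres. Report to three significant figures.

V = 4Q/(πD²) = 4·0.124/(π·0.241²) = 2.718 m/s
Re = VD/ν = 2.718·0.241/8.12×10^-7 = 8.07×10^5 → turbulent
ε/D = 0.054/241 = 2.24×10^-4
Haaland: f = 0.01503
h_f = f(L/D)V²/(2g) = 0.01503·(779/0.241)·2.718²/(2·9.81) = 18.29 m

h_f ≈ 18.3 m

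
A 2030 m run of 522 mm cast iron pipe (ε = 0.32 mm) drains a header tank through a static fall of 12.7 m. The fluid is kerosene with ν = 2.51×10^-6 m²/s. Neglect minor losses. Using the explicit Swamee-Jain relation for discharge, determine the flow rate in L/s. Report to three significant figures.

Q ≈ 398 L/s

Swamee-Jain (Type II): Q = -0.965·√(gD⁵h_f/L)·ln[ε/(3.7D) + √(3.17ν²L/(gD³h_f))]
√(gD⁵h_f/L) = √(9.81·0.522⁵·12.7/2030) = 0.04877
ε/(3.7D) = 1.66×10^-4; √(3.17ν²L/(gD³h_f)) = 4.78×10^-5
Q = -0.965·0.04877·ln(2.135×10^-4) = 0.3978 m³/s
Check: V = 1.86 m/s, Re = 3.87×10^5, f = 0.01868, h_f = 12.8 m ≈ 12.7 m ✓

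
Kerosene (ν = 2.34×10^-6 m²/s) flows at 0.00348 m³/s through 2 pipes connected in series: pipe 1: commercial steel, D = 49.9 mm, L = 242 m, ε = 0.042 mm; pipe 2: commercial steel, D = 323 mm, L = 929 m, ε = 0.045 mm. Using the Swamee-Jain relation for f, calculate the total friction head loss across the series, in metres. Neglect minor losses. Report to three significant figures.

Pipe 1: V = 1.779 m/s, Re = 3.79×10^4, ε/D = 8.42×10^-4, f = 0.02473, h_1 = f(L/D)V²/2g = 19.36 m
Pipe 2: V = 0.04247 m/s, Re = 5860, ε/D = 1.39×10^-4, f = 0.03627, h_2 = f(L/D)V²/2g = 0.009590 m
Series → Q common, losses add: H = Σh = 19.37 m

H ≈ 19.4 m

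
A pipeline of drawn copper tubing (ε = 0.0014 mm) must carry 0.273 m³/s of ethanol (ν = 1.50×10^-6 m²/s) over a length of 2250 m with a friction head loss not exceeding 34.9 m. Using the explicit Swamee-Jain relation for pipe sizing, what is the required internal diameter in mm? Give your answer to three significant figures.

Swamee-Jain (Type III): D = 0.66·[ε^1.25·(LQ²/(gh_f))^4.75 + ν·Q^9.4·(L/(gh_f))^5.2]^0.04
LQ²/(gh_f) = 0.4898; L/(gh_f) = 6.572
Term 1 = ε^1.25·(…)^4.75 = 1.62×10^-9; Term 2 = ν·Q^9.4·(…)^5.2 = 1.34×10^-7
D = 0.66·(1.62×10^-9 + 1.34×10^-7)^0.04 = 0.3506 m = 351 mm
Check: V = 2.83 m/s, Re = 6.61×10^5, f = 0.01254, h_f = 32.8 m ≈ 34.9 m ✓

D ≈ 351 mm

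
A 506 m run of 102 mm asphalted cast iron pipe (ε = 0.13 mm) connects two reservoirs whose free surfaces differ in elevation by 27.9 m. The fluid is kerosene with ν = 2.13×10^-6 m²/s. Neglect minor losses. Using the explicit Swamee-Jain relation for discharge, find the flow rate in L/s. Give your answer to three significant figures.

Q ≈ 17.9 L/s

Swamee-Jain (Type II): Q = -0.965·√(gD⁵h_f/L)·ln[ε/(3.7D) + √(3.17ν²L/(gD³h_f))]
√(gD⁵h_f/L) = √(9.81·0.102⁵·27.9/506) = 0.002444
ε/(3.7D) = 3.44×10^-4; √(3.17ν²L/(gD³h_f)) = 1.58×10^-4
Q = -0.965·0.002444·ln(5.027×10^-4) = 0.01791 m³/s
Check: V = 2.19 m/s, Re = 1.05×10^5, f = 0.02316, h_f = 28.1 m ≈ 27.9 m ✓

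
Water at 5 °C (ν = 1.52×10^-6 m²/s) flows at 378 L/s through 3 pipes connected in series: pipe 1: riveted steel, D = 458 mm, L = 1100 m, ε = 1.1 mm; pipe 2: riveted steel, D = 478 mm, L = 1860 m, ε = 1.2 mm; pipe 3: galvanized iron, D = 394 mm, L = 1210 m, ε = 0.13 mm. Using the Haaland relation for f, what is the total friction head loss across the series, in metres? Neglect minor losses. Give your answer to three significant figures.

H ≈ 62.2 m

Pipe 1: V = 2.294 m/s, Re = 6.91×10^5, ε/D = 0.00240, f = 0.02486, h_1 = f(L/D)V²/2g = 16.02 m
Pipe 2: V = 2.106 m/s, Re = 6.62×10^5, ε/D = 0.00251, f = 0.02516, h_2 = f(L/D)V²/2g = 22.14 m
Pipe 3: V = 3.100 m/s, Re = 8.04×10^5, ε/D = 3.30×10^-4, f = 0.01600, h_3 = f(L/D)V²/2g = 24.07 m
Series → Q common, losses add: H = Σh = 62.24 m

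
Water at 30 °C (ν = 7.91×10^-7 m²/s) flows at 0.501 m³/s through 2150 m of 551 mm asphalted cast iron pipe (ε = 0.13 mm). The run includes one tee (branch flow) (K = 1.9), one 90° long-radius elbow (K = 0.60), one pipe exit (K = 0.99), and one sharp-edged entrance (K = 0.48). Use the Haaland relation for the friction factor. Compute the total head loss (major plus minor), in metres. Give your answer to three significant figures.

H_L ≈ 13.9 m

V = 4Q/(πD²) = 2.101 m/s; V²/2g = 0.2250 m
Re = 1.46×10^6, ε/D = 2.36×10^-4 → f = 0.01476 (Haaland)
Major: h_f = f(L/D)·V²/2g = 0.01476·3902·0.2250 = 12.96 m
Minor: ΣK = 3.97; h_m = ΣK·V²/2g = 0.8933 m
Total H_L = 12.96 + 0.8933 = 13.85 m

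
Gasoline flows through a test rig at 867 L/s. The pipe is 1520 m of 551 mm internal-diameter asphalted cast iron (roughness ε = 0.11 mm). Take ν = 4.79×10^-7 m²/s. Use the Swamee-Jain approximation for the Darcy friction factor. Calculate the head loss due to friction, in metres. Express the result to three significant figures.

h_f ≈ 26.1 m

V = 4Q/(πD²) = 4·0.867/(π·0.551²) = 3.636 m/s
Re = VD/ν = 3.636·0.551/4.79×10^-7 = 4.18×10^6 → turbulent
ε/D = 0.11/551 = 2.00×10^-4
Swamee-Jain: f = 0.01404
h_f = f(L/D)V²/(2g) = 0.01404·(1520/0.551)·3.636²/(2·9.81) = 26.10 m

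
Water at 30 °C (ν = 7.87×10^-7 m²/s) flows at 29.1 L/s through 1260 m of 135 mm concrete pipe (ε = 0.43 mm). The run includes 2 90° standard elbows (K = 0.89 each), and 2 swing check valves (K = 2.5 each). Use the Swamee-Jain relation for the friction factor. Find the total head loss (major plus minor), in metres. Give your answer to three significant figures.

H_L ≈ 54.7 m

V = 4Q/(πD²) = 2.033 m/s; V²/2g = 0.2107 m
Re = 3.49×10^5, ε/D = 0.00319 → f = 0.02712 (Swamee-Jain)
Major: h_f = f(L/D)·V²/2g = 0.02712·9333·0.2107 = 53.32 m
Minor: ΣK = 6.78; h_m = ΣK·V²/2g = 1.428 m
Total H_L = 53.32 + 1.428 = 54.74 m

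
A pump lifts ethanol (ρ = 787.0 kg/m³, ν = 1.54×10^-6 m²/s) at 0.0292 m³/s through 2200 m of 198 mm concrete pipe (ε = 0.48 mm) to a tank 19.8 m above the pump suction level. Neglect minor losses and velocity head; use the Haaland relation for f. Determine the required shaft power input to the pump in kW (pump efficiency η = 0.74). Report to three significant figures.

P_shaft ≈ 10.0 kW

V = 4Q/(πD²) = 0.9483 m/s; Re = 1.22×10^5; ε/D = 0.00242; f = 0.02583
h_f = f(L/D)V²/2g = 13.15 m
Total head H = z + h_f = 19.8 + 13.15 = 32.95 m
P_hyd = ρgQH = 787.0·9.81·0.0292·32.95 = 7.429 kW
P_shaft = P_hyd/η = 7.429/0.74 = 10.04 kW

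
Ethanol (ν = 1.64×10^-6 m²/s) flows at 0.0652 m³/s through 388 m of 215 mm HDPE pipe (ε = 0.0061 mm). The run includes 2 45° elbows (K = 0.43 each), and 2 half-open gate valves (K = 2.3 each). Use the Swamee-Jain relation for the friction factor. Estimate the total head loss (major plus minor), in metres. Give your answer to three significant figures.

H_L ≈ 5.45 m

V = 4Q/(πD²) = 1.796 m/s; V²/2g = 0.1644 m
Re = 2.35×10^5, ε/D = 2.84×10^-5 → f = 0.01533 (Swamee-Jain)
Major: h_f = f(L/D)·V²/2g = 0.01533·1805·0.1644 = 4.549 m
Minor: ΣK = 5.46; h_m = ΣK·V²/2g = 0.8975 m
Total H_L = 4.549 + 0.8975 = 5.446 m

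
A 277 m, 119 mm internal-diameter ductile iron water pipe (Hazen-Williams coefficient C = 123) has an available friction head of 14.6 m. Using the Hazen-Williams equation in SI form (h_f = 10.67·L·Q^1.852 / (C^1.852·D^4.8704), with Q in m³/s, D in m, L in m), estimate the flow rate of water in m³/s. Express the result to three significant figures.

Q ≈ 0.0259 m³/s

Rearranging: Q = [h_f·C^1.852·D^4.8704 / (10.67·L)]^(1/1.852)
Q = [14.6·123^1.852·0.119^4.8704 / (10.67·277)]^0.540 = 0.02591 m³/s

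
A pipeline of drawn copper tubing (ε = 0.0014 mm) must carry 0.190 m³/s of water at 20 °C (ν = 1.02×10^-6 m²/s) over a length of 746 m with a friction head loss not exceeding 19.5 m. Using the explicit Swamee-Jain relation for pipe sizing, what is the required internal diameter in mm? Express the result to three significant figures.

Swamee-Jain (Type III): D = 0.66·[ε^1.25·(LQ²/(gh_f))^4.75 + ν·Q^9.4·(L/(gh_f))^5.2]^0.04
LQ²/(gh_f) = 0.1408; L/(gh_f) = 3.900
Term 1 = ε^1.25·(…)^4.75 = 4.35×10^-12; Term 2 = ν·Q^9.4·(…)^5.2 = 2.01×10^-10
D = 0.66·(4.35×10^-12 + 2.01×10^-10)^0.04 = 0.2704 m = 270 mm
Check: V = 3.31 m/s, Re = 8.77×10^5, f = 0.01199, h_f = 18.5 m ≈ 19.5 m ✓

D ≈ 270 mm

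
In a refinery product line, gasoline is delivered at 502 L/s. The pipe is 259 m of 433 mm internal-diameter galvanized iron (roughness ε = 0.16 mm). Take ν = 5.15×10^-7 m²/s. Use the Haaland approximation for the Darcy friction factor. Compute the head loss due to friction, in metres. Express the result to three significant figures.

V = 4Q/(πD²) = 4·0.502/(π·0.433²) = 3.409 m/s
Re = VD/ν = 3.409·0.433/5.15×10^-7 = 2.87×10^6 → turbulent
ε/D = 0.16/433 = 3.70×10^-4
Haaland: f = 0.01585
h_f = f(L/D)V²/(2g) = 0.01585·(259/0.433)·3.409²/(2·9.81) = 5.616 m

h_f ≈ 5.62 m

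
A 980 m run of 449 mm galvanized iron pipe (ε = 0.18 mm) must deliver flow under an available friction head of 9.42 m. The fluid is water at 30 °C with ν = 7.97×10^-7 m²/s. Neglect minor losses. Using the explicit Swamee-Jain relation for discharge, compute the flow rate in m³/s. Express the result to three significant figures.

Swamee-Jain (Type II): Q = -0.965·√(gD⁵h_f/L)·ln[ε/(3.7D) + √(3.17ν²L/(gD³h_f))]
√(gD⁵h_f/L) = √(9.81·0.449⁵·9.42/980) = 0.04148
ε/(3.7D) = 1.08×10^-4; √(3.17ν²L/(gD³h_f)) = 1.54×10^-5
Q = -0.965·0.04148·ln(1.237×10^-4) = 0.3602 m³/s
Check: V = 2.27 m/s, Re = 1.28×10^6, f = 0.01646, h_f = 9.47 m ≈ 9.42 m ✓

Q ≈ 0.360 m³/s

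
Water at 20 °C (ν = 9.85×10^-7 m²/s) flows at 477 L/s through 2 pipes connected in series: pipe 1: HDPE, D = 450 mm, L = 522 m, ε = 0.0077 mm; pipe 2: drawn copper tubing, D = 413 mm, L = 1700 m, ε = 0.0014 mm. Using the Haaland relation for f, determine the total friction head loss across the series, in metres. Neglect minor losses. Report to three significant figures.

Pipe 1: V = 2.999 m/s, Re = 1.37×10^6, ε/D = 1.71×10^-5, f = 0.01139, h_1 = f(L/D)V²/2g = 6.058 m
Pipe 2: V = 3.561 m/s, Re = 1.49×10^6, ε/D = 3.39×10^-6, f = 0.01092, h_2 = f(L/D)V²/2g = 29.04 m
Series → Q common, losses add: H = Σh = 35.10 m

H ≈ 35.1 m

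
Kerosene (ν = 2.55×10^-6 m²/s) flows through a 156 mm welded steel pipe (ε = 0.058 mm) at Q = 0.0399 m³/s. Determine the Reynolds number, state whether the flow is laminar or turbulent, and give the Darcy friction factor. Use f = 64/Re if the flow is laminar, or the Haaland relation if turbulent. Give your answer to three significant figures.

Re ≈ 1.28×10^5; turbulent; f ≈ 0.0189

V = 4Q/(πD²) = 2.088 m/s
Re = VD/ν = 2.088·0.156/2.55×10^-6 = 1.28×10^5
Re > 4000 → turbulent; ε/D = 3.72×10^-4
Haaland: f = 0.01888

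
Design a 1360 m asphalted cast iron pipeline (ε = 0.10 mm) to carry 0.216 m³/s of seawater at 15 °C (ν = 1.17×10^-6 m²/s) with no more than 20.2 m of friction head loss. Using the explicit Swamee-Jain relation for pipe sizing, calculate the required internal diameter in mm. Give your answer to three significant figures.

Swamee-Jain (Type III): D = 0.66·[ε^1.25·(LQ²/(gh_f))^4.75 + ν·Q^9.4·(L/(gh_f))^5.2]^0.04
LQ²/(gh_f) = 0.3202; L/(gh_f) = 6.863
Term 1 = ε^1.25·(…)^4.75 = 4.47×10^-8; Term 2 = ν·Q^9.4·(…)^5.2 = 1.45×10^-8
D = 0.66·(4.47×10^-8 + 1.45×10^-8)^0.04 = 0.3392 m = 339 mm
Check: V = 2.39 m/s, Re = 6.93×10^5, f = 0.01600, h_f = 18.7 m ≈ 20.2 m ✓

D ≈ 339 mm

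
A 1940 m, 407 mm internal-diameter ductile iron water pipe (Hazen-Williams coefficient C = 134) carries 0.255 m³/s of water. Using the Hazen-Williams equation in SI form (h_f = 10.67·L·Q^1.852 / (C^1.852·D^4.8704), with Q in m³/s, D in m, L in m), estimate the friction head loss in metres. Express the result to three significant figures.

h_f ≈ 15.1 m

h_f = 10.67·1940·0.255^1.852 / (134^1.852·0.407^4.8704) = 15.10 m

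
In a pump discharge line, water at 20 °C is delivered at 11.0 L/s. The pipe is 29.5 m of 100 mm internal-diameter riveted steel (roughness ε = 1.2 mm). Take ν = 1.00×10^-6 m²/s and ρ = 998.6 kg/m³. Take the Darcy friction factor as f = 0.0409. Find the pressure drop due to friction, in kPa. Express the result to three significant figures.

V = 4Q/(πD²) = 4·0.0110/(π·0.100²) = 1.401 m/s
h_f = f(L/D)V²/(2g) = 0.04090·(29.5/0.100)·1.401²/(2·9.81) = 1.206 m
Δp = ρg·h_f = 998.6·9.81·1.206 = 11.82 kPa

Δp ≈ 11.8 kPa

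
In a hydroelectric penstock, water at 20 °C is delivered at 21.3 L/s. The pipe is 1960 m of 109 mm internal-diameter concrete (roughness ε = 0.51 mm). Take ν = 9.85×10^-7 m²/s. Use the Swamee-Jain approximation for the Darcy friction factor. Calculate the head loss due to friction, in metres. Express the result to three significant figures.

V = 4Q/(πD²) = 4·0.0213/(π·0.109²) = 2.283 m/s
Re = VD/ν = 2.283·0.109/9.85×10^-7 = 2.53×10^5 → turbulent
ε/D = 0.51/109 = 0.00468
Swamee-Jain: f = 0.03031
h_f = f(L/D)V²/(2g) = 0.03031·(1960/0.109)·2.283²/(2·9.81) = 144.8 m

h_f ≈ 145 m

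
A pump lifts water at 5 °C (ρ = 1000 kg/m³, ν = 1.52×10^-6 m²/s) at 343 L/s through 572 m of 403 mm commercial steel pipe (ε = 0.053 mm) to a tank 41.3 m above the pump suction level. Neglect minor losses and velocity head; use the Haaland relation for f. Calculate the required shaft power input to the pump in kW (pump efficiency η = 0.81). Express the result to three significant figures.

P_shaft ≈ 202 kW

V = 4Q/(πD²) = 2.689 m/s; Re = 7.13×10^5; ε/D = 1.32×10^-4; f = 0.01413
h_f = f(L/D)V²/2g = 7.391 m
Total head H = z + h_f = 41.3 + 7.391 = 48.69 m
P_hyd = ρgQH = 1000·9.81·0.343·48.69 = 163.8 kW
P_shaft = P_hyd/η = 163.8/0.81 = 202.3 kW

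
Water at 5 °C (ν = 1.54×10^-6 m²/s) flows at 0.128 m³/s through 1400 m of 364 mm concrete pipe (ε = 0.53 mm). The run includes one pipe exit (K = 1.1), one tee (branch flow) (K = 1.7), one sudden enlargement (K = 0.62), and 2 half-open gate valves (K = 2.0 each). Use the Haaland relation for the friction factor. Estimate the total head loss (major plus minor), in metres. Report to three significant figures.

V = 4Q/(πD²) = 1.230 m/s; V²/2g = 0.07711 m
Re = 2.91×10^5, ε/D = 0.00146 → f = 0.02228 (Haaland)
Major: h_f = f(L/D)·V²/2g = 0.02228·3846·0.07711 = 6.609 m
Minor: ΣK = 7.42; h_m = ΣK·V²/2g = 0.5722 m
Total H_L = 6.609 + 0.5722 = 7.182 m

H_L ≈ 7.18 m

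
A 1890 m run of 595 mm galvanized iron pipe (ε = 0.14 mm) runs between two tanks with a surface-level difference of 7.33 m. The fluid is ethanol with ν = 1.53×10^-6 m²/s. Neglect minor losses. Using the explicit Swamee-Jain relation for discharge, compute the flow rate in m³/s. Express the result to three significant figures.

Swamee-Jain (Type II): Q = -0.965·√(gD⁵h_f/L)·ln[ε/(3.7D) + √(3.17ν²L/(gD³h_f))]
√(gD⁵h_f/L) = √(9.81·0.595⁵·7.33/1890) = 0.05327
ε/(3.7D) = 6.36×10^-5; √(3.17ν²L/(gD³h_f)) = 3.04×10^-5
Q = -0.965·0.05327·ln(9.402×10^-5) = 0.4766 m³/s
Check: V = 1.71 m/s, Re = 6.67×10^5, f = 0.01551, h_f = 7.38 m ≈ 7.33 m ✓

Q ≈ 0.477 m³/s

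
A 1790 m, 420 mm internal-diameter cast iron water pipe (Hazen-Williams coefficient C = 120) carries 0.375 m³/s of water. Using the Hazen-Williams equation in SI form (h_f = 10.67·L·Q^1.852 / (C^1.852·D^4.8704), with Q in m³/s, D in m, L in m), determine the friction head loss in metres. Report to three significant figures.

h_f = 10.67·1790·0.375^1.852 / (120^1.852·0.420^4.8704) = 29.95 m

h_f ≈ 30.0 m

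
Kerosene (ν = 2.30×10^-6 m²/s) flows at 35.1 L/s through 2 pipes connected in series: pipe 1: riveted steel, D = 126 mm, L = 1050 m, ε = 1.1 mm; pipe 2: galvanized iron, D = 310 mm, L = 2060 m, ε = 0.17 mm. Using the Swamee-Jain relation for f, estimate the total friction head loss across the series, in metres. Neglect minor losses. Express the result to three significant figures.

Pipe 1: V = 2.815 m/s, Re = 1.54×10^5, ε/D = 0.00873, f = 0.03684, h_1 = f(L/D)V²/2g = 124.0 m
Pipe 2: V = 0.4650 m/s, Re = 6.27×10^4, ε/D = 5.48×10^-4, f = 0.02199, h_2 = f(L/D)V²/2g = 1.610 m
Series → Q common, losses add: H = Σh = 125.6 m

H ≈ 126 m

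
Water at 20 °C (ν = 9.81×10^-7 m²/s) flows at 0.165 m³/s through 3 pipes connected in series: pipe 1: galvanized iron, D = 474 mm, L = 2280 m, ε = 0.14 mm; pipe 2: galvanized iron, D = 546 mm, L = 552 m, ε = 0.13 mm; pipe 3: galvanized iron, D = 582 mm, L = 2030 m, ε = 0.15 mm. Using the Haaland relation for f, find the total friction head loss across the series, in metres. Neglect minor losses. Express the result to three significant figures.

Pipe 1: V = 0.9351 m/s, Re = 4.52×10^5, ε/D = 2.95×10^-4, f = 0.01623, h_1 = f(L/D)V²/2g = 3.479 m
Pipe 2: V = 0.7047 m/s, Re = 3.92×10^5, ε/D = 2.38×10^-4, f = 0.01595, h_2 = f(L/D)V²/2g = 0.4080 m
Pipe 3: V = 0.6202 m/s, Re = 3.68×10^5, ε/D = 2.58×10^-4, f = 0.01619, h_3 = f(L/D)V²/2g = 1.107 m
Series → Q common, losses add: H = Σh = 4.994 m

H ≈ 4.99 m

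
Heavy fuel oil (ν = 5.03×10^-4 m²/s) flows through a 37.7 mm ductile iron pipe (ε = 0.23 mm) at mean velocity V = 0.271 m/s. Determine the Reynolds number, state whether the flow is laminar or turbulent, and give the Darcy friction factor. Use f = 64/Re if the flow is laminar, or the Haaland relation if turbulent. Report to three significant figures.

Re = VD/ν = 0.2710·0.0377/5.03×10^-4 = 20.3
Re < 2300 → laminar → f = 64/Re = 3.151

Re ≈ 20.3; laminar; f = 64/Re ≈ 3.15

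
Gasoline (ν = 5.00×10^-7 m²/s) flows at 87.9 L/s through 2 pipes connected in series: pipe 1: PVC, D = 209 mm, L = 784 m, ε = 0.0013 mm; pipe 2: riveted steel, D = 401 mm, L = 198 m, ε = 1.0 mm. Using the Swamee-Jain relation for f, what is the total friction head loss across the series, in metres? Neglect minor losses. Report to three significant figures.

H ≈ 14.9 m

Pipe 1: V = 2.562 m/s, Re = 1.07×10^6, ε/D = 6.22×10^-6, f = 0.01164, h_1 = f(L/D)V²/2g = 14.60 m
Pipe 2: V = 0.6960 m/s, Re = 5.58×10^5, ε/D = 0.00249, f = 0.02524, h_2 = f(L/D)V²/2g = 0.3077 m
Series → Q common, losses add: H = Σh = 14.91 m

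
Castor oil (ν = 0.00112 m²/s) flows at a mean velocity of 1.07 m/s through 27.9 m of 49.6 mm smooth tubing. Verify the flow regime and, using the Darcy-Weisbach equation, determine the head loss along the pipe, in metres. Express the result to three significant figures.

Re = VD/ν = 1.07·0.04960/0.00112 = 47.4 → laminar (Re < 2300)
f = 64/Re = 1.351
h_f = f(L/D)V²/(2g) = 1.351·(27.9/0.04960)·1.07²/(2·9.81) = 44.33 m

h_f ≈ 44.3 m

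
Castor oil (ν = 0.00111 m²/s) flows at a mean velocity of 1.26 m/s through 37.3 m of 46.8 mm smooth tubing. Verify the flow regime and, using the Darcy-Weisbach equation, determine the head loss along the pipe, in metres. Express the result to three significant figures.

h_f ≈ 77.7 m

Re = VD/ν = 1.26·0.04680/0.00111 = 53.1 → laminar (Re < 2300)
f = 64/Re = 1.205
h_f = f(L/D)V²/(2g) = 1.205·(37.3/0.04680)·1.26²/(2·9.81) = 77.69 m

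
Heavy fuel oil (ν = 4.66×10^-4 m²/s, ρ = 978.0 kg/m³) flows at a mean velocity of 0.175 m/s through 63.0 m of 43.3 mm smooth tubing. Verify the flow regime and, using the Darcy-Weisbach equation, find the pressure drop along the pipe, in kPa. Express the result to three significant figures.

Re = VD/ν = 0.175·0.04330/4.66×10^-4 = 16.3 → laminar (Re < 2300)
f = 64/Re = 3.936
h_f = f(L/D)V²/(2g) = 3.936·(63.0/0.04330)·0.175²/(2·9.81) = 8.939 m
Δp = ρg·h_f = 978.0·9.81·8.939 = 85.76 kPa

Δp ≈ 85.8 kPa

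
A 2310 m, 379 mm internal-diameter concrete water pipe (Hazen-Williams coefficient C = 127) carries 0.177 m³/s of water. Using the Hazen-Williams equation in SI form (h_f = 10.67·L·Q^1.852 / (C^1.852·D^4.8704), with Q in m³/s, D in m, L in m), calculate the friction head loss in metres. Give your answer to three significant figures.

h_f = 10.67·2310·0.177^1.852 / (127^1.852·0.379^4.8704) = 14.29 m

h_f ≈ 14.3 m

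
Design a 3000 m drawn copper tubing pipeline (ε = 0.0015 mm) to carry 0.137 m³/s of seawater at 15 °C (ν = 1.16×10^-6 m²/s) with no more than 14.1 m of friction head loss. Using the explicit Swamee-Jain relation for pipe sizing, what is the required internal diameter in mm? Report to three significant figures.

Swamee-Jain (Type III): D = 0.66·[ε^1.25·(LQ²/(gh_f))^4.75 + ν·Q^9.4·(L/(gh_f))^5.2]^0.04
LQ²/(gh_f) = 0.4071; L/(gh_f) = 21.69
Term 1 = ε^1.25·(…)^4.75 = 7.35×10^-10; Term 2 = ν·Q^9.4·(…)^5.2 = 7.91×10^-8
D = 0.66·(7.35×10^-10 + 7.91×10^-8)^0.04 = 0.3433 m = 343 mm
Check: V = 1.48 m/s, Re = 4.38×10^5, f = 0.01347, h_f = 13.2 m ≈ 14.1 m ✓

D ≈ 343 mm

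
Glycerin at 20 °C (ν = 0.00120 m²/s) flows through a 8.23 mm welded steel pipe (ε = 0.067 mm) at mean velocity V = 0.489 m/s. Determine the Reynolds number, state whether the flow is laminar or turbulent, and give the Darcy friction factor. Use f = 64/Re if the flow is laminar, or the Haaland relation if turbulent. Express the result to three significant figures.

Re = VD/ν = 0.4890·0.00823/0.00120 = 3.35
Re < 2300 → laminar → f = 64/Re = 19.08

Re ≈ 3.35; laminar; f = 64/Re ≈ 19.1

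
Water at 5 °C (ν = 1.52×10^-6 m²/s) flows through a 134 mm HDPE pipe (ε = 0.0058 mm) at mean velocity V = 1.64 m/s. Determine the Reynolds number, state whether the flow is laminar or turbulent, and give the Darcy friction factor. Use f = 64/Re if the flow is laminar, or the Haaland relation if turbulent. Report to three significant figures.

Re = VD/ν = 1.640·0.134/1.52×10^-6 = 1.45×10^5
Re > 4000 → turbulent; ε/D = 4.33×10^-5
Haaland: f = 0.01676

Re ≈ 1.45×10^5; turbulent; f ≈ 0.0168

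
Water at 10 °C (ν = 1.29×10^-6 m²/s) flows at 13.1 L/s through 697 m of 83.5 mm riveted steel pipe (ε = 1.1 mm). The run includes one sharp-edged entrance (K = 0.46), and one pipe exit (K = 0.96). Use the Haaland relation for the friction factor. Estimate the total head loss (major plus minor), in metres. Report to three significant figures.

V = 4Q/(πD²) = 2.392 m/s; V²/2g = 0.2917 m
Re = 1.55×10^5, ε/D = 0.0132 → f = 0.04209 (Haaland)
Major: h_f = f(L/D)·V²/2g = 0.04209·8347·0.2917 = 102.5 m
Minor: ΣK = 1.42; h_m = ΣK·V²/2g = 0.4142 m
Total H_L = 102.5 + 0.4142 = 102.9 m

H_L ≈ 103 m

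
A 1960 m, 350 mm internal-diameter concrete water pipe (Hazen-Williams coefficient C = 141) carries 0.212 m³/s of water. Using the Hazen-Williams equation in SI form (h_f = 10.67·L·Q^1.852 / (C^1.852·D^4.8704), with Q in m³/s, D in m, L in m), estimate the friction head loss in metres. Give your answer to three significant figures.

h_f = 10.67·1960·0.212^1.852 / (141^1.852·0.350^4.8704) = 20.56 m

h_f ≈ 20.6 m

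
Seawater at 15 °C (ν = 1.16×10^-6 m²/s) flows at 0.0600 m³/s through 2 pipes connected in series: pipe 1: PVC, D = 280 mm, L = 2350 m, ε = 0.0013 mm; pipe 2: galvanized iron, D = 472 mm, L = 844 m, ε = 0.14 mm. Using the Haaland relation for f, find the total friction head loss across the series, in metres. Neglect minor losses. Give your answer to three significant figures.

H ≈ 6.31 m

Pipe 1: V = 0.9744 m/s, Re = 2.35×10^5, ε/D = 4.64×10^-6, f = 0.01505, h_1 = f(L/D)V²/2g = 6.113 m
Pipe 2: V = 0.3429 m/s, Re = 1.40×10^5, ε/D = 2.97×10^-4, f = 0.01828, h_2 = f(L/D)V²/2g = 0.1959 m
Series → Q common, losses add: H = Σh = 6.309 m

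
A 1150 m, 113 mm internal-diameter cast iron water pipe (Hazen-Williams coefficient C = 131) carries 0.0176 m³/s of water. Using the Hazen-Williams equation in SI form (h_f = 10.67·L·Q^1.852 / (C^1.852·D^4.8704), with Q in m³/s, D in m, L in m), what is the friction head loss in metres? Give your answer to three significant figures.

h_f ≈ 33.9 m

h_f = 10.67·1150·0.0176^1.852 / (131^1.852·0.113^4.8704) = 33.90 m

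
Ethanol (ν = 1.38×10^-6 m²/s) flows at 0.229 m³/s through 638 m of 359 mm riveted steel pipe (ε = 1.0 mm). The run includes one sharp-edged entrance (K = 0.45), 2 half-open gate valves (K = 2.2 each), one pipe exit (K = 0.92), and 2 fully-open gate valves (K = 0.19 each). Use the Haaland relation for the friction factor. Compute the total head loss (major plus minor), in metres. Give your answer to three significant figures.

V = 4Q/(πD²) = 2.262 m/s; V²/2g = 0.2609 m
Re = 5.89×10^5, ε/D = 0.00279 → f = 0.02590 (Haaland)
Major: h_f = f(L/D)·V²/2g = 0.02590·1777·0.2609 = 12.01 m
Minor: ΣK = 6.15; h_m = ΣK·V²/2g = 1.604 m
Total H_L = 12.01 + 1.604 = 13.61 m

H_L ≈ 13.6 m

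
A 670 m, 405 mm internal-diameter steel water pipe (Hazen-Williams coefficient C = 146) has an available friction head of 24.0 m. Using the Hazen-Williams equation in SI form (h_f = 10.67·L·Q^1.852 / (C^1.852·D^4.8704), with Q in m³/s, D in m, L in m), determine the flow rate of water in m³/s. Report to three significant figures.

Rearranging: Q = [h_f·C^1.852·D^4.8704 / (10.67·L)]^(1/1.852)
Q = [24.0·146^1.852·0.405^4.8704 / (10.67·670)]^0.540 = 0.6254 m³/s

Q ≈ 0.625 m³/s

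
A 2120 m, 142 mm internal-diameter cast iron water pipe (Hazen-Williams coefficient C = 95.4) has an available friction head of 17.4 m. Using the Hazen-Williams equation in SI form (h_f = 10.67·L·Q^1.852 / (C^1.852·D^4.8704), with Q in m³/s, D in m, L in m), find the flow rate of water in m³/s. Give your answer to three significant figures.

Q ≈ 0.0117 m³/s

Rearranging: Q = [h_f·C^1.852·D^4.8704 / (10.67·L)]^(1/1.852)
Q = [17.4·95.4^1.852·0.142^4.8704 / (10.67·2120)]^0.540 = 0.01172 m³/s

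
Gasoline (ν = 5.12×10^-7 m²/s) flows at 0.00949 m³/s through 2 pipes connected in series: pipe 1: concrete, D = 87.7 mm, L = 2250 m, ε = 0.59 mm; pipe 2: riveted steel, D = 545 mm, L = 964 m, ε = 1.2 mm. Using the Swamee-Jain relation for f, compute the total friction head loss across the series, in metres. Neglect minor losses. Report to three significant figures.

H ≈ 109 m

Pipe 1: V = 1.571 m/s, Re = 2.69×10^5, ε/D = 0.00673, f = 0.03372, h_1 = f(L/D)V²/2g = 108.8 m
Pipe 2: V = 0.04068 m/s, Re = 4.33×10^4, ε/D = 0.00220, f = 0.02762, h_2 = f(L/D)V²/2g = 0.004121 m
Series → Q common, losses add: H = Σh = 108.8 m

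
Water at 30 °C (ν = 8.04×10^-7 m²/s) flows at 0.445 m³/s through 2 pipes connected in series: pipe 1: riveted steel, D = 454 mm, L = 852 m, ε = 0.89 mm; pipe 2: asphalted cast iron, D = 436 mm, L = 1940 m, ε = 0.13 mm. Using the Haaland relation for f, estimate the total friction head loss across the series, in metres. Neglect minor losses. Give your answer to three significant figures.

H ≈ 47.9 m

Pipe 1: V = 2.749 m/s, Re = 1.55×10^6, ε/D = 0.00196, f = 0.02345, h_1 = f(L/D)V²/2g = 16.95 m
Pipe 2: V = 2.981 m/s, Re = 1.62×10^6, ε/D = 2.98×10^-4, f = 0.01535, h_2 = f(L/D)V²/2g = 30.93 m
Series → Q common, losses add: H = Σh = 47.88 m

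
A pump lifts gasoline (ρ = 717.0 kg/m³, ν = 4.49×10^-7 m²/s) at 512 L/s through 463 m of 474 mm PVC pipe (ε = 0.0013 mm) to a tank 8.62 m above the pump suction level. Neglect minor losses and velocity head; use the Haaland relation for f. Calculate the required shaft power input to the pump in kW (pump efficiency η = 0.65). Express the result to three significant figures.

P_shaft ≈ 70.5 kW

V = 4Q/(πD²) = 2.902 m/s; Re = 3.06×10^6; ε/D = 2.74×10^-6; f = 0.009779
h_f = f(L/D)V²/2g = 4.099 m
Total head H = z + h_f = 8.62 + 4.099 = 12.72 m
P_hyd = ρgQH = 717.0·9.81·0.512·12.72 = 45.80 kW
P_shaft = P_hyd/η = 45.80/0.65 = 70.47 kW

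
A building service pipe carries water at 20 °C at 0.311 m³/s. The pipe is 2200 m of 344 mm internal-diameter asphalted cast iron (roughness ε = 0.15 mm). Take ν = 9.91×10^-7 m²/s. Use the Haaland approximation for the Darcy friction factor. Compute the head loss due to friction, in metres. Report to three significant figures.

V = 4Q/(πD²) = 4·0.311/(π·0.344²) = 3.346 m/s
Re = VD/ν = 3.346·0.344/9.91×10^-7 = 1.16×10^6 → turbulent
ε/D = 0.15/344 = 4.36×10^-4
Haaland: f = 0.01665
h_f = f(L/D)V²/(2g) = 0.01665·(2200/0.344)·3.346²/(2·9.81) = 60.77 m

h_f ≈ 60.8 m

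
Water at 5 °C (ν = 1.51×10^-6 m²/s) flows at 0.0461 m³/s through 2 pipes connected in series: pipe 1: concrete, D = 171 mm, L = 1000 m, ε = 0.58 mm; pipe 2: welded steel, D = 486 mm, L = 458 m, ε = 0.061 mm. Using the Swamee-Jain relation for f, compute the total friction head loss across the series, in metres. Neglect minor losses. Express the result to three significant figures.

Pipe 1: V = 2.007 m/s, Re = 2.27×10^5, ε/D = 0.00339, f = 0.02781, h_1 = f(L/D)V²/2g = 33.39 m
Pipe 2: V = 0.2485 m/s, Re = 8.00×10^4, ε/D = 1.26×10^-4, f = 0.01938, h_2 = f(L/D)V²/2g = 0.05747 m
Series → Q common, losses add: H = Σh = 33.45 m

H ≈ 33.5 m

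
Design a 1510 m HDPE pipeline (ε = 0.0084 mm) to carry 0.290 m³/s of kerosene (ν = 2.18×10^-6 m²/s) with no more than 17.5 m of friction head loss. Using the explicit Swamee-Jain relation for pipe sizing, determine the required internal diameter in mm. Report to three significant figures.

Swamee-Jain (Type III): D = 0.66·[ε^1.25·(LQ²/(gh_f))^4.75 + ν·Q^9.4·(L/(gh_f))^5.2]^0.04
LQ²/(gh_f) = 0.7397; L/(gh_f) = 8.796
Term 1 = ε^1.25·(…)^4.75 = 1.08×10^-7; Term 2 = ν·Q^9.4·(…)^5.2 = 1.57×10^-6
D = 0.66·(1.08×10^-7 + 1.57×10^-6)^0.04 = 0.3877 m = 388 mm
Check: V = 2.46 m/s, Re = 4.37×10^5, f = 0.01373, h_f = 16.4 m ≈ 17.5 m ✓

D ≈ 388 mm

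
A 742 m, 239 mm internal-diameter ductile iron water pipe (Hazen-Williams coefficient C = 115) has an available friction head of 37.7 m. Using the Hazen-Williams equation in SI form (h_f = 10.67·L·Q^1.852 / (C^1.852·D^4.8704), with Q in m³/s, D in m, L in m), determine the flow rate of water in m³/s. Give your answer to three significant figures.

Q ≈ 0.149 m³/s

Rearranging: Q = [h_f·C^1.852·D^4.8704 / (10.67·L)]^(1/1.852)
Q = [37.7·115^1.852·0.239^4.8704 / (10.67·742)]^0.540 = 0.1486 m³/s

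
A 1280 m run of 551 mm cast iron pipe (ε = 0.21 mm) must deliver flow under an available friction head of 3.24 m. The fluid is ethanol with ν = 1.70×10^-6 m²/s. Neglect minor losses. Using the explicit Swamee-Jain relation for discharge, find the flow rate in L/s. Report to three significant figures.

Q ≈ 302 L/s

Swamee-Jain (Type II): Q = -0.965·√(gD⁵h_f/L)·ln[ε/(3.7D) + √(3.17ν²L/(gD³h_f))]
√(gD⁵h_f/L) = √(9.81·0.551⁵·3.24/1280) = 0.03551
ε/(3.7D) = 1.03×10^-4; √(3.17ν²L/(gD³h_f)) = 4.70×10^-5
Q = -0.965·0.03551·ln(1.500×10^-4) = 0.3017 m³/s
Check: V = 1.27 m/s, Re = 4.10×10^5, f = 0.01720, h_f = 3.26 m ≈ 3.24 m ✓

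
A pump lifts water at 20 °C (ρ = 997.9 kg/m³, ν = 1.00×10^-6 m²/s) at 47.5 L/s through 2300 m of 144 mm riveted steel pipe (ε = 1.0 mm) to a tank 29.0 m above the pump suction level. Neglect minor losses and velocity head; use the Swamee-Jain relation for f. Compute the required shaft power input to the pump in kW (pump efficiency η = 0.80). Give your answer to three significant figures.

P_shaft ≈ 153 kW

V = 4Q/(πD²) = 2.917 m/s; Re = 4.20×10^5; ε/D = 0.00694; f = 0.03391
h_f = f(L/D)V²/2g = 234.8 m
Total head H = z + h_f = 29.0 + 234.8 = 263.8 m
P_hyd = ρgQH = 997.9·9.81·0.0475·263.8 = 122.7 kW
P_shaft = P_hyd/η = 122.7/0.80 = 153.4 kW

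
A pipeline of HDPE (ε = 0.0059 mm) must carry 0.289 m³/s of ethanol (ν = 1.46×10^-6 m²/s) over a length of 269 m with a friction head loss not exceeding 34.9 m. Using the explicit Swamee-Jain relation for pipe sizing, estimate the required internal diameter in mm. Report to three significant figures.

D ≈ 232 mm

Swamee-Jain (Type III): D = 0.66·[ε^1.25·(LQ²/(gh_f))^4.75 + ν·Q^9.4·(L/(gh_f))^5.2]^0.04
LQ²/(gh_f) = 0.06562; L/(gh_f) = 0.7857
Term 1 = ε^1.25·(…)^4.75 = 6.99×10^-13; Term 2 = ν·Q^9.4·(…)^5.2 = 3.57×10^-12
D = 0.66·(6.99×10^-13 + 3.57×10^-12)^0.04 = 0.2316 m = 232 mm
Check: V = 6.86 m/s, Re = 1.09×10^6, f = 0.01207, h_f = 33.6 m ≈ 34.9 m ✓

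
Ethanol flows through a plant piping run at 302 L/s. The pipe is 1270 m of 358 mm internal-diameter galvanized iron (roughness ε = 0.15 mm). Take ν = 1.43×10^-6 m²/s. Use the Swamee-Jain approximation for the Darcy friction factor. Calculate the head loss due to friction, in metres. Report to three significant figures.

h_f ≈ 27.5 m

V = 4Q/(πD²) = 4·0.302/(π·0.358²) = 3.000 m/s
Re = VD/ν = 3.000·0.358/1.43×10^-6 = 7.51×10^5 → turbulent
ε/D = 0.15/358 = 4.19×10^-4
Swamee-Jain: f = 0.01691
h_f = f(L/D)V²/(2g) = 0.01691·(1270/0.358)·3.000²/(2·9.81) = 27.52 m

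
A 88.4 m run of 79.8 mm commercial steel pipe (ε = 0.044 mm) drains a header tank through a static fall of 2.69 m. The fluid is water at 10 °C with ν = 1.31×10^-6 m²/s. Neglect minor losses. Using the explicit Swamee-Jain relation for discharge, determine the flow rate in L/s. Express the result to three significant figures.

Q ≈ 7.58 L/s

Swamee-Jain (Type II): Q = -0.965·√(gD⁵h_f/L)·ln[ε/(3.7D) + √(3.17ν²L/(gD³h_f))]
√(gD⁵h_f/L) = √(9.81·0.0798⁵·2.69/88.4) = 9.829×10^-4
ε/(3.7D) = 1.49×10^-4; √(3.17ν²L/(gD³h_f)) = 1.89×10^-4
Q = -0.965·9.829×10^-4·ln(3.384×10^-4) = 0.007579 m³/s
Check: V = 1.52 m/s, Re = 9.23×10^4, f = 0.02084, h_f = 2.70 m ≈ 2.69 m ✓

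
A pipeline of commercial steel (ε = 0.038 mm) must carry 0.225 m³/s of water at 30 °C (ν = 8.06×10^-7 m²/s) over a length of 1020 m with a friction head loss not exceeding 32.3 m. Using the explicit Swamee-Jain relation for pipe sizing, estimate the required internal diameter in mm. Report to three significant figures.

Swamee-Jain (Type III): D = 0.66·[ε^1.25·(LQ²/(gh_f))^4.75 + ν·Q^9.4·(L/(gh_f))^5.2]^0.04
LQ²/(gh_f) = 0.1630; L/(gh_f) = 3.219
Term 1 = ε^1.25·(…)^4.75 = 5.40×10^-10; Term 2 = ν·Q^9.4·(…)^5.2 = 2.86×10^-10
D = 0.66·(5.40×10^-10 + 2.86×10^-10)^0.04 = 0.2859 m = 286 mm
Check: V = 3.50 m/s, Re = 1.24×10^6, f = 0.01376, h_f = 30.7 m ≈ 32.3 m ✓

D ≈ 286 mm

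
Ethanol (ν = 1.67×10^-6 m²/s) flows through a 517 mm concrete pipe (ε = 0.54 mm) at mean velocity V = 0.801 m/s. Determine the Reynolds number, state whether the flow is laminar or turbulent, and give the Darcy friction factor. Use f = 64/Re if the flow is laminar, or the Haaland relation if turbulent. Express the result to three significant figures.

Re = VD/ν = 0.8010·0.517/1.67×10^-6 = 2.48×10^5
Re > 4000 → turbulent; ε/D = 0.00104
Haaland: f = 0.02087

Re ≈ 2.48×10^5; turbulent; f ≈ 0.0209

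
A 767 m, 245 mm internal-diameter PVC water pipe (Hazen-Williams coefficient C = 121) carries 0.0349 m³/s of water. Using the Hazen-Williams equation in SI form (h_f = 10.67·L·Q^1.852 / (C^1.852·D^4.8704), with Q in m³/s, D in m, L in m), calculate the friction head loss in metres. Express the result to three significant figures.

h_f ≈ 2.15 m

h_f = 10.67·767·0.0349^1.852 / (121^1.852·0.245^4.8704) = 2.148 m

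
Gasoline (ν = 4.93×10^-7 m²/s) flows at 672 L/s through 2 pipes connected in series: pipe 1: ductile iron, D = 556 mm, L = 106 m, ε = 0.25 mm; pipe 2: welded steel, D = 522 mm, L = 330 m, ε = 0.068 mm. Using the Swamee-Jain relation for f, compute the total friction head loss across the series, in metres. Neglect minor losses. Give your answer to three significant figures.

Pipe 1: V = 2.768 m/s, Re = 3.12×10^6, ε/D = 4.50×10^-4, f = 0.01655, h_1 = f(L/D)V²/2g = 1.232 m
Pipe 2: V = 3.140 m/s, Re = 3.32×10^6, ε/D = 1.30×10^-4, f = 0.01311, h_2 = f(L/D)V²/2g = 4.165 m
Series → Q common, losses add: H = Σh = 5.397 m

H ≈ 5.40 m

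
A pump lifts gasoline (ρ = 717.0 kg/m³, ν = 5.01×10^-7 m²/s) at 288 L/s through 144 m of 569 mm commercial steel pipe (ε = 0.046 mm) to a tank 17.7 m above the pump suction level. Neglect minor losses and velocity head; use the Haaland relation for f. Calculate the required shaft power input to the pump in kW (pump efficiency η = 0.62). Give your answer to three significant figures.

P_shaft ≈ 58.5 kW

V = 4Q/(πD²) = 1.133 m/s; Re = 1.29×10^6; ε/D = 8.08×10^-5; f = 0.01276
h_f = f(L/D)V²/2g = 0.2111 m
Total head H = z + h_f = 17.7 + 0.2111 = 17.91 m
P_hyd = ρgQH = 717.0·9.81·0.288·17.91 = 36.28 kW
P_shaft = P_hyd/η = 36.28/0.62 = 58.52 kW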